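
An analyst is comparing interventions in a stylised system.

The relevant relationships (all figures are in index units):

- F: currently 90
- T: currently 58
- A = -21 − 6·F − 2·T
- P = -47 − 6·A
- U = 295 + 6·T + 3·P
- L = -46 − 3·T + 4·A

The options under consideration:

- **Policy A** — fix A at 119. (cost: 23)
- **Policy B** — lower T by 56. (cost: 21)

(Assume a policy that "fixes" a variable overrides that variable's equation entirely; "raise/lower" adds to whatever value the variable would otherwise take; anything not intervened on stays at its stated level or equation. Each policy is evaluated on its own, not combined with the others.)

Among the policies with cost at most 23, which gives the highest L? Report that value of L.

256

Policy A (A := 119):
  F = 90
  T = 58
  A = 119
  L = -46 − 3·58 + 4·119 = 256
Policy B (T − 56):
  F = 90
  T = 58 − 56 = 2
  A = -21 − 6·90 − 2·2 = -565
  L = -46 − 3·2 + 4·(-565) = -2312
Comparing — Policy A: L=256, Policy B: L=-2312. Highest is 256 (Policy A).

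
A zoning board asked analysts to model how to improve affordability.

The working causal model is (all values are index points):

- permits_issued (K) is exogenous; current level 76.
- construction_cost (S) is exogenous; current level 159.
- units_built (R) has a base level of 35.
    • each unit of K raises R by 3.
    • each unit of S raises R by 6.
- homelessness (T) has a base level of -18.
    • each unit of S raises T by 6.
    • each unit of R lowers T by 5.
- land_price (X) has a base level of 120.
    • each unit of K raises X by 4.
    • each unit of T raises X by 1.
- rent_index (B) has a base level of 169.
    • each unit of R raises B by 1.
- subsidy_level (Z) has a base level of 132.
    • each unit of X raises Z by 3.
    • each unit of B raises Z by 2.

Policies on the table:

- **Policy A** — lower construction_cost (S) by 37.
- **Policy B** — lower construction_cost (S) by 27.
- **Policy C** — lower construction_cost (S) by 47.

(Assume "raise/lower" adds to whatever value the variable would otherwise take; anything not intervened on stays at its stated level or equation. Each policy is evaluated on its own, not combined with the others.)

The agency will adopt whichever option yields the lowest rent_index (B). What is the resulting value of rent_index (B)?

Policy A (S − 37):
  K = 76
  S = 159 − 37 = 122
  R = 35 + 3·76 + 6·122 = 995
  B = 169 + 995 = 1164
Policy B (S − 27):
  K = 76
  S = 159 − 27 = 132
  R = 35 + 3·76 + 6·132 = 1055
  B = 169 + 1055 = 1224
Policy C (S − 47):
  K = 76
  S = 159 − 47 = 112
  R = 35 + 3·76 + 6·112 = 935
  B = 169 + 935 = 1104
Comparing — Policy A: B=1164, Policy B: B=1224, Policy C: B=1104. Lowest is 1104 (Policy C).

1104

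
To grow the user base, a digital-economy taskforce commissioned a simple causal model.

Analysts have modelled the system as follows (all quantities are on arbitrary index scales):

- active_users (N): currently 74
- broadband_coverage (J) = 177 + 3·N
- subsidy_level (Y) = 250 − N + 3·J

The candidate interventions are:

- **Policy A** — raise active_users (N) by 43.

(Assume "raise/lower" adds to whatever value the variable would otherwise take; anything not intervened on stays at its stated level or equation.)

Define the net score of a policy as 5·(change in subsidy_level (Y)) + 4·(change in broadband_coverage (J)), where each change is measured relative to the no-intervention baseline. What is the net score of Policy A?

Baseline:
  N = 74
  J = 177 + 3·74 = 399
  Y = 250 − 74 + 3·399 = 1373
Policy A (N + 43):
  N = 74 + 43 = 117
  J = 177 + 3·117 = 528
  Y = 250 − 117 + 3·528 = 1717
ΔY = 1717 − 1373 = 344; ΔJ = 528 − 399 = 129
Score = 5·344 + 4·129 = 2236

2236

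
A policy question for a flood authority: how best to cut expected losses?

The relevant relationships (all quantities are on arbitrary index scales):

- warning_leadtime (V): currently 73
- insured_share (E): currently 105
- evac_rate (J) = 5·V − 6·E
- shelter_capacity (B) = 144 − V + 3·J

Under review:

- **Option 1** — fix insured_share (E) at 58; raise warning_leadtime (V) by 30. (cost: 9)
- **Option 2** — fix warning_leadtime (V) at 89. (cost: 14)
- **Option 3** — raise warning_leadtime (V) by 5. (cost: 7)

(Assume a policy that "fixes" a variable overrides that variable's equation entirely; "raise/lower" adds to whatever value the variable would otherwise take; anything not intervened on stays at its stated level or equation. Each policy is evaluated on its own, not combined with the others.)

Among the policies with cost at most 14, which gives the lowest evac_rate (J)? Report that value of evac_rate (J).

Option 1 (E := 58, V + 30):
  V = 73 + 30 = 103
  E = 58
  J = 0 + 5·103 − 6·58 = 167
Option 2 (V := 89):
  V = 89
  E = 105
  J = 0 + 5·89 − 6·105 = -185
Option 3 (V + 5):
  V = 73 + 5 = 78
  E = 105
  J = 0 + 5·78 − 6·105 = -240
Comparing — Option 1: J=167, Option 2: J=-185, Option 3: J=-240. Lowest is -240 (Option 3).

-240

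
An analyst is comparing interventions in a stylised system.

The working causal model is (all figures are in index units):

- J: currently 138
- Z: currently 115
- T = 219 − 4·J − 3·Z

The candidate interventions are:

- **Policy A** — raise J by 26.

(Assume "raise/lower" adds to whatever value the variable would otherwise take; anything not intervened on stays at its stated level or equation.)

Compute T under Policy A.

Policy A (J + 26):
  J = 138 + 26 = 164
  Z = 115
  T = 219 − 4·164 − 3·115 = -782

-782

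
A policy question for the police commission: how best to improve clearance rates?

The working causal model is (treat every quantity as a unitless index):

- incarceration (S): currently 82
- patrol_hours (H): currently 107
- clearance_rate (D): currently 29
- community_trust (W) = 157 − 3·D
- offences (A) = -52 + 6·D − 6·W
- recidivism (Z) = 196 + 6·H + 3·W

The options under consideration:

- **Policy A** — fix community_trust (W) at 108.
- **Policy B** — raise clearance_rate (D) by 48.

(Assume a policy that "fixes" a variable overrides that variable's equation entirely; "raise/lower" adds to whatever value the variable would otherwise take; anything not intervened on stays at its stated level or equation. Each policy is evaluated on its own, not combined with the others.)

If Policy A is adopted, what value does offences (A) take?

Policy A (W := 108):
  D = 29
  W = 108
  A = -52 + 6·29 − 6·108 = -526

-526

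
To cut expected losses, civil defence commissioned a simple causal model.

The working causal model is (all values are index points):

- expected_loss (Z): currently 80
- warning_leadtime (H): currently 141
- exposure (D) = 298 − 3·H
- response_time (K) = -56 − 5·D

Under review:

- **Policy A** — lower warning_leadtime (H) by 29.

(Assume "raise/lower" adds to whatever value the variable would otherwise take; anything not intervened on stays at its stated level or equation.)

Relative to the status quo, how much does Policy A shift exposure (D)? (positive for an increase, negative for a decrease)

87

Baseline:
  H = 141
  D = 298 − 3·141 = -125
Policy A (H − 29):
  H = 141 − 29 = 112
  D = 298 − 3·112 = -38
Change in D: -38 − (-125) = 87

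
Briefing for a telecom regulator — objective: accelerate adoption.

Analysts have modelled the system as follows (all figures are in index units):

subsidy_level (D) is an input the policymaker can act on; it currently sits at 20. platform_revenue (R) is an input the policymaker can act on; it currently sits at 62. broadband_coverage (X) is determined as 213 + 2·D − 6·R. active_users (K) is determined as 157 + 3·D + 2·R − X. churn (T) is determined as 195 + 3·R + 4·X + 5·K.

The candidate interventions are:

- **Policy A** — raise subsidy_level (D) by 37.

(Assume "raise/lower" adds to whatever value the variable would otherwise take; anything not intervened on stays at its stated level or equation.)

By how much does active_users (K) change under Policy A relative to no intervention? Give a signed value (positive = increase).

37

Baseline:
  D = 20
  R = 62
  X = 213 + 2·20 − 6·62 = -119
  K = 157 + 3·20 + 2·62 − (-119) = 460
Policy A (D + 37):
  D = 20 + 37 = 57
  R = 62
  X = 213 + 2·57 − 6·62 = -45
  K = 157 + 3·57 + 2·62 − (-45) = 497
Change in K: 497 − 460 = 37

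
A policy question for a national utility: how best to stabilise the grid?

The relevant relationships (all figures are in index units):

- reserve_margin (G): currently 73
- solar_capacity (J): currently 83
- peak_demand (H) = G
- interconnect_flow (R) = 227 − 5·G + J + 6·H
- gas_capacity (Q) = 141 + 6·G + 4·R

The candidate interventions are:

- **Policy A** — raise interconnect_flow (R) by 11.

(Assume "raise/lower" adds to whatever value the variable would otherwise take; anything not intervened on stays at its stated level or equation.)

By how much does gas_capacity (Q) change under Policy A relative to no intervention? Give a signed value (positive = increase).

Baseline:
  G = 73
  J = 83
  H = 0 + 73 = 73
  R = 227 − 5·73 + 83 + 6·73 = 383
  Q = 141 + 6·73 + 4·383 = 2111
Policy A (R + 11):
  G = 73
  J = 83
  H = 0 + 73 = 73
  R = 227 − 5·73 + 83 + 6·73 (+11 from intervention) = 394
  Q = 141 + 6·73 + 4·394 = 2155
Change in Q: 2155 − 2111 = 44

44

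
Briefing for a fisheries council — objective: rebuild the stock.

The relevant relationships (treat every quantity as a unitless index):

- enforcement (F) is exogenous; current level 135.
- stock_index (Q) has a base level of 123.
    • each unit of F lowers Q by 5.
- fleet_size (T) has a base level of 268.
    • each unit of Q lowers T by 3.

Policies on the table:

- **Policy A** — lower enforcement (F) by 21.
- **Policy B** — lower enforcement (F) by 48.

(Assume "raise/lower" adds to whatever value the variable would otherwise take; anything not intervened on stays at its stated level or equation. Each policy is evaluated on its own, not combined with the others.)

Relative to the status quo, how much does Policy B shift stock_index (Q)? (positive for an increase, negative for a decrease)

240

Baseline:
  F = 135
  Q = 123 − 5·135 = -552
Policy B (F − 48):
  F = 135 − 48 = 87
  Q = 123 − 5·87 = -312
Change in Q: -312 − (-552) = 240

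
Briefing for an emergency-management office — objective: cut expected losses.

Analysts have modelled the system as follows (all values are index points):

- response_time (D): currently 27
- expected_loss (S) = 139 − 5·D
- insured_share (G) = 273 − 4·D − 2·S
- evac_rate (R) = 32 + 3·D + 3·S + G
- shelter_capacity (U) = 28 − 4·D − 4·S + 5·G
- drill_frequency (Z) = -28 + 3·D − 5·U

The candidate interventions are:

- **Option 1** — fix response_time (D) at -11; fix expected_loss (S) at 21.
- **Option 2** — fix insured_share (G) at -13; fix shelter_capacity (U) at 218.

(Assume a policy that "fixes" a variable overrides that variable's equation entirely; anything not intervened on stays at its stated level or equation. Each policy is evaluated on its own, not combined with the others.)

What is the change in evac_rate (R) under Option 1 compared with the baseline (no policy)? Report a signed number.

Baseline:
  D = 27
  S = 139 − 5·27 = 4
  G = 273 − 4·27 − 2·4 = 157
  R = 32 + 3·27 + 3·4 + 157 = 282
Option 1 (D := -11, S := 21):
  D = -11
  S = 21
  G = 273 − 4·(-11) − 2·21 = 275
  R = 32 + 3·(-11) + 3·21 + 275 = 337
Change in R: 337 − 282 = 55

55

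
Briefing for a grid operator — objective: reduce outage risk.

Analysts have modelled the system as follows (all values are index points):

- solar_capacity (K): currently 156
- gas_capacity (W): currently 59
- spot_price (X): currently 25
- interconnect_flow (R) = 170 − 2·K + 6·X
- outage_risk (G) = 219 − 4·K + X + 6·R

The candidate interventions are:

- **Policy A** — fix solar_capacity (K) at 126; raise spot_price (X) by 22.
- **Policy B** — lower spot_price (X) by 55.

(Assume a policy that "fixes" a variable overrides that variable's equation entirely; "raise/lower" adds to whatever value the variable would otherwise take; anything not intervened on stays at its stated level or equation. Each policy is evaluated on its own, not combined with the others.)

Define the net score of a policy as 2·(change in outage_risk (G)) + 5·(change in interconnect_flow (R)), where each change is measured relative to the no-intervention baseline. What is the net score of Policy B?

-5720

Baseline:
  K = 156
  X = 25
  R = 170 − 2·156 + 6·25 = 8
  G = 219 − 4·156 + 25 + 6·8 = -332
Policy B (X − 55):
  K = 156
  X = 25 − 55 = -30
  R = 170 − 2·156 + 6·(-30) = -322
  G = 219 − 4·156 + (-30) + 6·(-322) = -2367
ΔG = -2367 − (-332) = -2035; ΔR = -322 − 8 = -330
Score = 2·(-2035) + 5·(-330) = -5720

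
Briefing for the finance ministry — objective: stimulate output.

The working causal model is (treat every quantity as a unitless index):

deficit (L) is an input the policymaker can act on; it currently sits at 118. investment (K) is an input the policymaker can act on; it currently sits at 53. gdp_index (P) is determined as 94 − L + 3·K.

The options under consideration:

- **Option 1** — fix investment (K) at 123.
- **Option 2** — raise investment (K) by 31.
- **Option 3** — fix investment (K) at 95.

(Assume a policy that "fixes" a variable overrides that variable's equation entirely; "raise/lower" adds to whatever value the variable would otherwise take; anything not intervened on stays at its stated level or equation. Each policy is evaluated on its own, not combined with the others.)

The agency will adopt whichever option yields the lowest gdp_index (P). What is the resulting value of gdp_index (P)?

228

Option 1 (K := 123):
  L = 118
  K = 123
  P = 94 − 118 + 3·123 = 345
Option 2 (K + 31):
  L = 118
  K = 53 + 31 = 84
  P = 94 − 118 + 3·84 = 228
Option 3 (K := 95):
  L = 118
  K = 95
  P = 94 − 118 + 3·95 = 261
Comparing — Option 1: P=345, Option 2: P=228, Option 3: P=261. Lowest is 228 (Option 2).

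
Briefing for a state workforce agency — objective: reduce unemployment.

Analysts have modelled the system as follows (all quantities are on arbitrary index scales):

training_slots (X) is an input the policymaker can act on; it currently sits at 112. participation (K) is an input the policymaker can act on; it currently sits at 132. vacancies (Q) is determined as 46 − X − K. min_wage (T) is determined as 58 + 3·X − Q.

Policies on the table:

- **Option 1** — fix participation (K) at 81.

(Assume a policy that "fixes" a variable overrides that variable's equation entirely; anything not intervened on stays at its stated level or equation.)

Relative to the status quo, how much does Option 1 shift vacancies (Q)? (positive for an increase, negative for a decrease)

Baseline:
  X = 112
  K = 132
  Q = 46 − 112 − 132 = -198
Option 1 (K := 81):
  X = 112
  K = 81
  Q = 46 − 112 − 81 = -147
Change in Q: -147 − (-198) = 51

51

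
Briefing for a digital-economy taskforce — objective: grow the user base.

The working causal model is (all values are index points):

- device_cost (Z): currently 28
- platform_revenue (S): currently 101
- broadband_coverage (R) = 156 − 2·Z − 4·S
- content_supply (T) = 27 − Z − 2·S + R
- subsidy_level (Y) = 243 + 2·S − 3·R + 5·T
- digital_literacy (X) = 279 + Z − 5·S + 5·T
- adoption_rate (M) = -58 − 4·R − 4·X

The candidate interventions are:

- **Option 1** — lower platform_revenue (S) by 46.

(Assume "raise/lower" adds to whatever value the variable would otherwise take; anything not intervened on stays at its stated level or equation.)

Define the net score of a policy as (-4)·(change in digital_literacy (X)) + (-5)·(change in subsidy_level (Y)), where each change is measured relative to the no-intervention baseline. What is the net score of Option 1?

Baseline:
  Z = 28
  S = 101
  R = 156 − 2·28 − 4·101 = -304
  T = 27 − 28 − 2·101 + (-304) = -507
  Y = 243 + 2·101 − 3·(-304) + 5·(-507) = -1178
  X = 279 + 28 − 5·101 + 5·(-507) = -2733
Option 1 (S − 46):
  Z = 28
  S = 101 − 46 = 55
  R = 156 − 2·28 − 4·55 = -120
  T = 27 − 28 − 2·55 + (-120) = -231
  Y = 243 + 2·55 − 3·(-120) + 5·(-231) = -442
  X = 279 + 28 − 5·55 + 5·(-231) = -1123
ΔX = -1123 − (-2733) = 1610; ΔY = -442 − (-1178) = 736
Score = (-4)·1610 + (-5)·736 = -10120

-10120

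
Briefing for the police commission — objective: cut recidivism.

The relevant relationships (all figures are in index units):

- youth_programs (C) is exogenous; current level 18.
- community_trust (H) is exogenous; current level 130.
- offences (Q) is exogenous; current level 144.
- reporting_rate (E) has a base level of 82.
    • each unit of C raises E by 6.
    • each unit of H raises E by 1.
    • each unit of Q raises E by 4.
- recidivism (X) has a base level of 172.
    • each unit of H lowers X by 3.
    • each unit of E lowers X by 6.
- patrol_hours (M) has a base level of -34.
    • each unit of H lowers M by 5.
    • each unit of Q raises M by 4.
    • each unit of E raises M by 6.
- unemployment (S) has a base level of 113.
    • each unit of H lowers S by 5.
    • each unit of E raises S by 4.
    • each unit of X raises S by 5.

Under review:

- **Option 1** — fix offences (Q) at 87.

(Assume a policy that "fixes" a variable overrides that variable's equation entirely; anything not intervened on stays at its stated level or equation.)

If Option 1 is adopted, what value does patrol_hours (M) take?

3672

Option 1 (Q := 87):
  C = 18
  H = 130
  Q = 87
  E = 82 + 6·18 + 130 + 4·87 = 668
  M = -34 − 5·130 + 4·87 + 6·668 = 3672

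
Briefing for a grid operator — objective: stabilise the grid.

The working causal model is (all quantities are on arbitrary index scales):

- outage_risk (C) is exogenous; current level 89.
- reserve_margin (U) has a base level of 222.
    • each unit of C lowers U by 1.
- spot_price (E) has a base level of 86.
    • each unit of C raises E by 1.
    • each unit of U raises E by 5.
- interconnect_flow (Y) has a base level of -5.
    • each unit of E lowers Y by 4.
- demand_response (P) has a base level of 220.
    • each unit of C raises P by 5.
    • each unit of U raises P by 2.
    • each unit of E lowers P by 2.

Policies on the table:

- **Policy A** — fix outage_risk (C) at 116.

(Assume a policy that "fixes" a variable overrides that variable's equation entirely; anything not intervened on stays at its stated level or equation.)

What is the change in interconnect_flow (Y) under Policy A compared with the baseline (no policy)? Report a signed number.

432

Baseline:
  C = 89
  U = 222 − 89 = 133
  E = 86 + 89 + 5·133 = 840
  Y = -5 − 4·840 = -3365
Policy A (C := 116):
  C = 116
  U = 222 − 116 = 106
  E = 86 + 116 + 5·106 = 732
  Y = -5 − 4·732 = -2933
Change in Y: -2933 − (-3365) = 432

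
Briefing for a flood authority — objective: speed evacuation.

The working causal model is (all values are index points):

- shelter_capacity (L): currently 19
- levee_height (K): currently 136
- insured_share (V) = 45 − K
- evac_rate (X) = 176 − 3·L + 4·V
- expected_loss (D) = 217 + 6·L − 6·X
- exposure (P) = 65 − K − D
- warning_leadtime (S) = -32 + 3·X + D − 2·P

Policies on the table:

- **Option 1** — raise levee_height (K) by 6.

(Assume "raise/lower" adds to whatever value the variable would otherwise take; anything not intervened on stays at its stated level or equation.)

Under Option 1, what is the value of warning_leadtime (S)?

Option 1 (K + 6):
  L = 19
  K = 136 + 6 = 142
  V = 45 − 142 = -97
  X = 176 − 3·19 + 4·(-97) = -269
  D = 217 + 6·19 − 6·(-269) = 1945
  P = 65 − 142 − 1945 = -2022
  S = -32 + 3·(-269) + 1945 − 2·(-2022) = 5150

5150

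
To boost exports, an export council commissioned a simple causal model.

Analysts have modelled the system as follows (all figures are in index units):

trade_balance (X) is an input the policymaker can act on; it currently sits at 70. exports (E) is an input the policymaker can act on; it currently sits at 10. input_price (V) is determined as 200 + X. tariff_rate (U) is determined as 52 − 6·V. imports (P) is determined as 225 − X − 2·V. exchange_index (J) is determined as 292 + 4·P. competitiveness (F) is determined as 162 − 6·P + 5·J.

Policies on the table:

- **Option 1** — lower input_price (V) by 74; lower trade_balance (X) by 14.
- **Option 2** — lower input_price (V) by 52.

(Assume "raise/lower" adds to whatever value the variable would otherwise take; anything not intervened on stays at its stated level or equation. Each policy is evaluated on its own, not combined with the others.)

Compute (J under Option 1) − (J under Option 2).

Option 1 (V − 74, X − 14):
  X = 70 − 14 = 56
  V = 200 + 56 (−74 from intervention) = 182
  P = 225 − 56 − 2·182 = -195
  J = 292 + 4·(-195) = -488
Option 2 (V − 52):
  X = 70
  V = 200 + 70 (−52 from intervention) = 218
  P = 225 − 70 − 2·218 = -281
  J = 292 + 4·(-281) = -832
J: -488 − (-832) = 344

344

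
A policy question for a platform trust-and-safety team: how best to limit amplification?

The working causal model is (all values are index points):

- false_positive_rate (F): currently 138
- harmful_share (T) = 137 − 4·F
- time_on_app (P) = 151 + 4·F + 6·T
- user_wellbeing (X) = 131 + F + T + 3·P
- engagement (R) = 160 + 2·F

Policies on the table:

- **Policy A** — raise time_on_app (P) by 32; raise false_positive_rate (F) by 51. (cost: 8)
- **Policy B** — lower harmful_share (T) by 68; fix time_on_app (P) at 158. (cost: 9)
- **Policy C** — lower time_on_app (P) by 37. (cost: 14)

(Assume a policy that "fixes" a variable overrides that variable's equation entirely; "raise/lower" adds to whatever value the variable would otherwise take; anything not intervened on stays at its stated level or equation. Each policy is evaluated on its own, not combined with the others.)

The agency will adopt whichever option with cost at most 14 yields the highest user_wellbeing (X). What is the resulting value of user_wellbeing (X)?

Policy A (P + 32, F + 51):
  F = 138 + 51 = 189
  T = 137 − 4·189 = -619
  P = 151 + 4·189 + 6·(-619) (+32 from intervention) = -2775
  X = 131 + 189 + (-619) + 3·(-2775) = -8624
Policy B (T − 68, P := 158):
  F = 138
  T = 137 − 4·138 (−68 from intervention) = -483
  P = 158
  X = 131 + 138 + (-483) + 3·158 = 260
Policy C (P − 37):
  F = 138
  T = 137 − 4·138 = -415
  P = 151 + 4·138 + 6·(-415) (−37 from intervention) = -1824
  X = 131 + 138 + (-415) + 3·(-1824) = -5618
Comparing — Policy A: X=-8624, Policy B: X=260, Policy C: X=-5618. Highest is 260 (Policy B).

260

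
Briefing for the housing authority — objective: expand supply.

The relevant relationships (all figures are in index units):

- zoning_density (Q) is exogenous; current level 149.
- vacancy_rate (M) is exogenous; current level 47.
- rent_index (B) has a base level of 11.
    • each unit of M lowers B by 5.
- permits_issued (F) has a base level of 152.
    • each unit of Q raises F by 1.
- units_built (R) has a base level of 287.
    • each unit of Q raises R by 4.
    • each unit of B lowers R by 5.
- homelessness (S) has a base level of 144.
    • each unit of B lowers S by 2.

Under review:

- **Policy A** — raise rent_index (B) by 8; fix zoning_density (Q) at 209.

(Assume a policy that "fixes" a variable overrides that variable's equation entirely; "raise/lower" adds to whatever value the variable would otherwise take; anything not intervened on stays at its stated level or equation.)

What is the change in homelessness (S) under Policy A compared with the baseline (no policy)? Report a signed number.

Baseline:
  M = 47
  B = 11 − 5·47 = -224
  S = 144 − 2·(-224) = 592
Policy A (B + 8, Q := 209):
  M = 47
  B = 11 − 5·47 (+8 from intervention) = -216
  S = 144 − 2·(-216) = 576
Change in S: 576 − 592 = -16

-16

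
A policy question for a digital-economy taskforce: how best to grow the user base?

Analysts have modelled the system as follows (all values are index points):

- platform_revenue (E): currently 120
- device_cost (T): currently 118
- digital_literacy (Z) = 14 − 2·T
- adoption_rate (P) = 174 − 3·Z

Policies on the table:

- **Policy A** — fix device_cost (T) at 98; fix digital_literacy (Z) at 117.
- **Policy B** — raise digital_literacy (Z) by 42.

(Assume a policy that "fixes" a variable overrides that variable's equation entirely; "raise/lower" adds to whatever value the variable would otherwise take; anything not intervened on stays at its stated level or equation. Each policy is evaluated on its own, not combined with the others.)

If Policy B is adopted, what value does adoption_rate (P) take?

Policy B (Z + 42):
  T = 118
  Z = 14 − 2·118 (+42 from intervention) = -180
  P = 174 − 3·(-180) = 714

714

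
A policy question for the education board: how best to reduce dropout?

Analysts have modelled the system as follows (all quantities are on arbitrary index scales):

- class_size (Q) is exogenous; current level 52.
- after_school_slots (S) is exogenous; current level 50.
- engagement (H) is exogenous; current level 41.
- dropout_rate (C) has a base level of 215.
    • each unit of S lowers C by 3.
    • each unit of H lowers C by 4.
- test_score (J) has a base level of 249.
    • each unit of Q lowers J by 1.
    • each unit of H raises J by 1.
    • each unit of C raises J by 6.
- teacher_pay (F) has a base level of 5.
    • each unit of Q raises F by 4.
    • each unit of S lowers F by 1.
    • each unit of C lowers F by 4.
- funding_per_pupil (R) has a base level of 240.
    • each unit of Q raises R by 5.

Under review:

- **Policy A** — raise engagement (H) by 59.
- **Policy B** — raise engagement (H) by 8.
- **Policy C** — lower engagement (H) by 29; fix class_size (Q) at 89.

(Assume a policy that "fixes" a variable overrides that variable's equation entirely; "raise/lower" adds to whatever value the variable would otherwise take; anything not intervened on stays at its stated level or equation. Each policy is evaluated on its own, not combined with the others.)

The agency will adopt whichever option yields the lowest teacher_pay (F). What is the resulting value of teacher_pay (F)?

243

Policy A (H + 59):
  Q = 52
  S = 50
  H = 41 + 59 = 100
  C = 215 − 3·50 − 4·100 = -335
  F = 5 + 4·52 − 50 − 4·(-335) = 1503
Policy B (H + 8):
  Q = 52
  S = 50
  H = 41 + 8 = 49
  C = 215 − 3·50 − 4·49 = -131
  F = 5 + 4·52 − 50 − 4·(-131) = 687
Policy C (H − 29, Q := 89):
  Q = 89
  S = 50
  H = 41 − 29 = 12
  C = 215 − 3·50 − 4·12 = 17
  F = 5 + 4·89 − 50 − 4·17 = 243
Comparing — Policy A: F=1503, Policy B: F=687, Policy C: F=243. Lowest is 243 (Policy C).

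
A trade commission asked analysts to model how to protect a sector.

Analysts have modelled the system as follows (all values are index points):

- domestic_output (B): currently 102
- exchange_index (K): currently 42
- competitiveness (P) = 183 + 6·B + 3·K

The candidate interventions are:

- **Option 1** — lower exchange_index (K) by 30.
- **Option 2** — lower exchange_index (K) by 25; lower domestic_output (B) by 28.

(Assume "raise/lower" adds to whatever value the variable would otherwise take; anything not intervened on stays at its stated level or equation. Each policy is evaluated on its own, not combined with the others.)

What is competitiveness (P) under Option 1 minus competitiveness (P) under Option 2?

Option 1 (K − 30):
  B = 102
  K = 42 − 30 = 12
  P = 183 + 6·102 + 3·12 = 831
Option 2 (K − 25, B − 28):
  B = 102 − 28 = 74
  K = 42 − 25 = 17
  P = 183 + 6·74 + 3·17 = 678
P: 831 − 678 = 153

153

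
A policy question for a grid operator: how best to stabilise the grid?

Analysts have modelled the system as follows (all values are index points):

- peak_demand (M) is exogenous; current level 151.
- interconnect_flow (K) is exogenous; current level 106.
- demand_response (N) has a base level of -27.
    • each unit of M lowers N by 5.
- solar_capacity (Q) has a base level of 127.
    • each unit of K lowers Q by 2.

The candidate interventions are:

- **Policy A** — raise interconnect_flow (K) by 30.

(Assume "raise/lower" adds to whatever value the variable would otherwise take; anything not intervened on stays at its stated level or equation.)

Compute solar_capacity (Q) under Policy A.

-145

Policy A (K + 30):
  K = 106 + 30 = 136
  Q = 127 − 2·136 = -145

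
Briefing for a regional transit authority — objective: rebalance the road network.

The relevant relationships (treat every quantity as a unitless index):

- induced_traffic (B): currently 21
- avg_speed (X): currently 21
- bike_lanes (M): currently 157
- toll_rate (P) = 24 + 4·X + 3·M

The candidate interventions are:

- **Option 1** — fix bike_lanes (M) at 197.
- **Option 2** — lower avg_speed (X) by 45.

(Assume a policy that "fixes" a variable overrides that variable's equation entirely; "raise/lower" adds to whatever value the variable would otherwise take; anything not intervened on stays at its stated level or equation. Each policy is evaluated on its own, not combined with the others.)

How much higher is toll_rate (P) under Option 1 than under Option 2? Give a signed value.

Option 1 (M := 197):
  X = 21
  M = 197
  P = 24 + 4·21 + 3·197 = 699
Option 2 (X − 45):
  X = 21 − 45 = -24
  M = 157
  P = 24 + 4·(-24) + 3·157 = 399
P: 699 − 399 = 300

300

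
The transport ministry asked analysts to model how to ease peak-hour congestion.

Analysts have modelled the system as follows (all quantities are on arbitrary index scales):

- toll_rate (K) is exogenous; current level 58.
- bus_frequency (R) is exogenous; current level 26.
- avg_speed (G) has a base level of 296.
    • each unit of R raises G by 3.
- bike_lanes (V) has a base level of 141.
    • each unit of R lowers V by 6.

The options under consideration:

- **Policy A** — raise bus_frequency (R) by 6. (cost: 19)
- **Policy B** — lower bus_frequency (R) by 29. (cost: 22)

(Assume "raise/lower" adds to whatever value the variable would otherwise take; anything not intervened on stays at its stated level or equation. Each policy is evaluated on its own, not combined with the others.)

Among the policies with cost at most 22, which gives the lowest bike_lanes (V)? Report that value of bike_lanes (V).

Policy A (R + 6):
  R = 26 + 6 = 32
  V = 141 − 6·32 = -51
Policy B (R − 29):
  R = 26 − 29 = -3
  V = 141 − 6·(-3) = 159
Comparing — Policy A: V=-51, Policy B: V=159. Lowest is -51 (Policy A).

-51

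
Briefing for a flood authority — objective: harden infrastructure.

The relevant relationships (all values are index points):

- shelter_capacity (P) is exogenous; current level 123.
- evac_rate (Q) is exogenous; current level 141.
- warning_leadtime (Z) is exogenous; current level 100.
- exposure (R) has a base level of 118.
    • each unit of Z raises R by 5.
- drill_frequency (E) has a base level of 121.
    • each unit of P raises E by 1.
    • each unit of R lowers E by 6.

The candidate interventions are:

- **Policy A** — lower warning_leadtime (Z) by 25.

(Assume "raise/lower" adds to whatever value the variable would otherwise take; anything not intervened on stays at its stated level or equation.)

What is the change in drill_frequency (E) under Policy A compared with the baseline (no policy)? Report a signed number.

Baseline:
  P = 123
  Z = 100
  R = 118 + 5·100 = 618
  E = 121 + 123 − 6·618 = -3464
Policy A (Z − 25):
  P = 123
  Z = 100 − 25 = 75
  R = 118 + 5·75 = 493
  E = 121 + 123 − 6·493 = -2714
Change in E: -2714 − (-3464) = 750

750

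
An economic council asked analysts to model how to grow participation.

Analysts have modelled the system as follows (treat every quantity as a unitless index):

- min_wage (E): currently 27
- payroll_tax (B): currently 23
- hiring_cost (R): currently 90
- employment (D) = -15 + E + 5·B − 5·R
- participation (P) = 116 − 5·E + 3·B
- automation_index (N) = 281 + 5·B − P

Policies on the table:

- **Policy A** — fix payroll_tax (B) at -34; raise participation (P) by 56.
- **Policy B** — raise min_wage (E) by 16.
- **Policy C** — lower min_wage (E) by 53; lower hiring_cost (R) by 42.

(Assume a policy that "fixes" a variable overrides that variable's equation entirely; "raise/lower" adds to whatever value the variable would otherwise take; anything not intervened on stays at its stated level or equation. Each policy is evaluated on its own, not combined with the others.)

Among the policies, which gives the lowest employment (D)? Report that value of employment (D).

-608

Policy A (B := -34, P + 56):
  E = 27
  B = -34
  R = 90
  D = -15 + 27 + 5·(-34) − 5·90 = -608
Policy B (E + 16):
  E = 27 + 16 = 43
  B = 23
  R = 90
  D = -15 + 43 + 5·23 − 5·90 = -307
Policy C (E − 53, R − 42):
  E = 27 − 53 = -26
  B = 23
  R = 90 − 42 = 48
  D = -15 + (-26) + 5·23 − 5·48 = -166
Comparing — Policy A: D=-608, Policy B: D=-307, Policy C: D=-166. Lowest is -608 (Policy A).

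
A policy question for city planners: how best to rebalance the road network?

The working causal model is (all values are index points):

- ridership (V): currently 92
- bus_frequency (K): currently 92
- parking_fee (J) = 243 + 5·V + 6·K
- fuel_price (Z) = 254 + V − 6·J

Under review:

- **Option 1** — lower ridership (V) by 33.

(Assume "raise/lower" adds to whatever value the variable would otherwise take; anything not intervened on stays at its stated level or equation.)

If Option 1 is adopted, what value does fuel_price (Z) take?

Option 1 (V − 33):
  V = 92 − 33 = 59
  K = 92
  J = 243 + 5·59 + 6·92 = 1090
  Z = 254 + 59 − 6·1090 = -6227

-6227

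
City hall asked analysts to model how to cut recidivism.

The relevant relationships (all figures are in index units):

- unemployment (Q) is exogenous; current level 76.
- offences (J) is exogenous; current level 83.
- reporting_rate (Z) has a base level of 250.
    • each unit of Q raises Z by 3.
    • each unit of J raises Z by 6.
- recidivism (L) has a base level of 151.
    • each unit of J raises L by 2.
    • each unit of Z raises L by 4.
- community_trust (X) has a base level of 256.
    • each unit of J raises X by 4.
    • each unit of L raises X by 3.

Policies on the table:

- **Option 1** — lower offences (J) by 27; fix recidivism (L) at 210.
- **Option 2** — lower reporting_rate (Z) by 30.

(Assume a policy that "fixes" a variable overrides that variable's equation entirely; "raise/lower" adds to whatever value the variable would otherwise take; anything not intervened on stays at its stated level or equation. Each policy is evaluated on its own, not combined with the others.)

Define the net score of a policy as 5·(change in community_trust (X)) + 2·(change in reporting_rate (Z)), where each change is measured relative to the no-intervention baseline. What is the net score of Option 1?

Baseline:
  Q = 76
  J = 83
  Z = 250 + 3·76 + 6·83 = 976
  L = 151 + 2·83 + 4·976 = 4221
  X = 256 + 4·83 + 3·4221 = 13251
Option 1 (J − 27, L := 210):
  Q = 76
  J = 83 − 27 = 56
  Z = 250 + 3·76 + 6·56 = 814
  L = 210
  X = 256 + 4·56 + 3·210 = 1110
ΔX = 1110 − 13251 = -12141; ΔZ = 814 − 976 = -162
Score = 5·(-12141) + 2·(-162) = -61029

-61029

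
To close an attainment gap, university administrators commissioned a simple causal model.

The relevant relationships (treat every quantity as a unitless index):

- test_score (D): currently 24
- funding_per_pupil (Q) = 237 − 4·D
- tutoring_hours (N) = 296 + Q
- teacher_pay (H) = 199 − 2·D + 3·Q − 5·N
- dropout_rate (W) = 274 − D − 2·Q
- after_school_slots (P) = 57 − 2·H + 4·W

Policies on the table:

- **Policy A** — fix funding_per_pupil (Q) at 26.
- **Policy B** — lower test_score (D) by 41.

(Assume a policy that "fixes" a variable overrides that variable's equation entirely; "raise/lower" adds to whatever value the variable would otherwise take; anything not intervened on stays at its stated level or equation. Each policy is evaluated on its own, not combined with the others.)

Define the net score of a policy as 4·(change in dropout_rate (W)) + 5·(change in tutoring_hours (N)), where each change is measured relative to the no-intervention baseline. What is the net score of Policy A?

Baseline:
  D = 24
  Q = 237 − 4·24 = 141
  N = 296 + 141 = 437
  W = 274 − 24 − 2·141 = -32
Policy A (Q := 26):
  D = 24
  Q = 26
  N = 296 + 26 = 322
  W = 274 − 24 − 2·26 = 198
ΔW = 198 − (-32) = 230; ΔN = 322 − 437 = -115
Score = 4·230 + 5·(-115) = 345

345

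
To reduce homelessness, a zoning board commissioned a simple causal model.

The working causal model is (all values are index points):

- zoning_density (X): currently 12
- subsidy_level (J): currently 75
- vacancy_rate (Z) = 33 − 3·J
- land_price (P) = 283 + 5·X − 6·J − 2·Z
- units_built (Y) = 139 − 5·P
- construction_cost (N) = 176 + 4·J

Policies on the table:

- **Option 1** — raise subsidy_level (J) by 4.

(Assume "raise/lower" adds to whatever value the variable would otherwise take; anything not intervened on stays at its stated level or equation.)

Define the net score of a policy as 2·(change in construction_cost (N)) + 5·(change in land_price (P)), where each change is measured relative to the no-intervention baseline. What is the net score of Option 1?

32

Baseline:
  X = 12
  J = 75
  Z = 33 − 3·75 = -192
  P = 283 + 5·12 − 6·75 − 2·(-192) = 277
  N = 176 + 4·75 = 476
Option 1 (J + 4):
  X = 12
  J = 75 + 4 = 79
  Z = 33 − 3·79 = -204
  P = 283 + 5·12 − 6·79 − 2·(-204) = 277
  N = 176 + 4·79 = 492
ΔN = 492 − 476 = 16; ΔP = 277 − 277 = 0
Score = 2·16 + 5·0 = 32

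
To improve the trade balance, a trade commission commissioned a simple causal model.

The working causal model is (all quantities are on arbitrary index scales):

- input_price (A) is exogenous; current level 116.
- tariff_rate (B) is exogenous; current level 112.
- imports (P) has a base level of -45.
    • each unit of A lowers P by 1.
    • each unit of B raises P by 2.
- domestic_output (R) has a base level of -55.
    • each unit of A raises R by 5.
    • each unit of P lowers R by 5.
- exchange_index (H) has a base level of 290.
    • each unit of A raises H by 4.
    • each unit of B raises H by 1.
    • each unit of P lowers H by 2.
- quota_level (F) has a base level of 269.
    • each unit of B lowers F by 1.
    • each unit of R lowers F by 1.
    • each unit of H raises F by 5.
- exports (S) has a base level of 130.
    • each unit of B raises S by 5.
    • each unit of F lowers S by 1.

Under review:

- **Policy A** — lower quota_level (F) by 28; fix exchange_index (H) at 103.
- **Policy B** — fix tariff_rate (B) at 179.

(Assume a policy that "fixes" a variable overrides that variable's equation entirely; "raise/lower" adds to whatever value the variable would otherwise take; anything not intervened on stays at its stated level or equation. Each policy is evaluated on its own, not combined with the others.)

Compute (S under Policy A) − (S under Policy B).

Policy A (F − 28, H := 103):
  A = 116
  B = 112
  P = -45 − 116 + 2·112 = 63
  R = -55 + 5·116 − 5·63 = 210
  H = 103
  F = 269 − 112 − 210 + 5·103 (−28 from intervention) = 434
  S = 130 + 5·112 − 434 = 256
Policy B (B := 179):
  A = 116
  B = 179
  P = -45 − 116 + 2·179 = 197
  R = -55 + 5·116 − 5·197 = -460
  H = 290 + 4·116 + 179 − 2·197 = 539
  F = 269 − 179 − (-460) + 5·539 = 3245
  S = 130 + 5·179 − 3245 = -2220
S: 256 − (-2220) = 2476

2476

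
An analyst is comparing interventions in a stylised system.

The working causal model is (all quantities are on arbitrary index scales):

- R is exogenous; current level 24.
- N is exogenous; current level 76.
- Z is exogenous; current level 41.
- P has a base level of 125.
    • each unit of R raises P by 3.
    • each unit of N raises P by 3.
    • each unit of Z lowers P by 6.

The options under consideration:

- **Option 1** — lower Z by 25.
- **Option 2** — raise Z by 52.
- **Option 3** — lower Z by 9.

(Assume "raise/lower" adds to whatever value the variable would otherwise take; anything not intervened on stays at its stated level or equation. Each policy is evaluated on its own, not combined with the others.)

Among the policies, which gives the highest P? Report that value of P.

329

Option 1 (Z − 25):
  R = 24
  N = 76
  Z = 41 − 25 = 16
  P = 125 + 3·24 + 3·76 − 6·16 = 329
Option 2 (Z + 52):
  R = 24
  N = 76
  Z = 41 + 52 = 93
  P = 125 + 3·24 + 3·76 − 6·93 = -133
Option 3 (Z − 9):
  R = 24
  N = 76
  Z = 41 − 9 = 32
  P = 125 + 3·24 + 3·76 − 6·32 = 233
Comparing — Option 1: P=329, Option 2: P=-133, Option 3: P=233. Highest is 329 (Option 1).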